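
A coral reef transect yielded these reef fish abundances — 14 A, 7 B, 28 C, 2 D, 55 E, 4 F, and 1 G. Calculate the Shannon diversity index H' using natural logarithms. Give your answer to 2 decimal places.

Total N = 14+7+28+2+55+4+1 = 111, so the proportions are 0.1261, 0.0631, 0.2523, 0.018, 0.4955, 0.036, 0.009 (working shown to 4 dp, full precision carried).
Each pᵢ ln pᵢ term: 0.1261×(-2.0705)=-0.2611, 0.0631×(-2.7636)=-0.1743, 0.2523×(-1.3773)=-0.3474, 0.018×(-4.0164)=-0.0724, 0.4955×(-0.7022)=-0.3479, 0.036×(-3.3232)=-0.1198, 0.009×(-4.7095)=-0.0424.
Sum = -1.3653, so H' = 1.37.

1.37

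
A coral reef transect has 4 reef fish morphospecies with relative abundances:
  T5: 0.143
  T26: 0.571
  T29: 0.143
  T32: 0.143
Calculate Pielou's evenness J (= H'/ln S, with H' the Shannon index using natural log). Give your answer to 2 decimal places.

H' = −Σ pᵢ ln pᵢ = −((-0.2781) + (-0.3200) + (-0.2781) + (-0.2781)) = 1.1543 (working shown to 4 dp, full precision carried).
With S = 4 species, ln S = 1.3863, so J = 1.1543/1.3863 = 0.8327, i.e. 0.83 to 2 decimal places.

0.83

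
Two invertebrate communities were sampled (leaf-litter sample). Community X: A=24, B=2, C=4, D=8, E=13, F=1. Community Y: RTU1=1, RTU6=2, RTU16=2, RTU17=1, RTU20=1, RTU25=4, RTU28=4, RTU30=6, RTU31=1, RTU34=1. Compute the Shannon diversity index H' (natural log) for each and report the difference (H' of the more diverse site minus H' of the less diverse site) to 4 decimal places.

0.6753

Community X: N=52, proportions 0.461538, 0.038462, 0.076923, 0.153846, 0.25, 0.019231, giving H' = 1.390001 (working shown to 6 dp, full precision carried).
Community Y: N=23, proportions 0.043478, 0.086957, 0.086957, 0.043478, 0.043478, 0.173913, 0.173913, 0.26087, 0.043478, 0.043478, giving H' = 2.065342.
Difference = |1.390001 − 2.065342| = 0.675341, i.e. 0.6753 to 4 decimal places.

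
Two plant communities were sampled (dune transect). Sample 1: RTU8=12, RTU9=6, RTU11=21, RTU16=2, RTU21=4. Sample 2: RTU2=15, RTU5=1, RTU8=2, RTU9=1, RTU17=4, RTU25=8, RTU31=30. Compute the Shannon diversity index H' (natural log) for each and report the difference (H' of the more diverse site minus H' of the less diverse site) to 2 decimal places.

Sample 1: N=45, proportions 0.2667, 0.1333, 0.4667, 0.0444, 0.0889, giving H' = 1.3303 (working shown to 4 dp, full precision carried).
Sample 2: N=61, proportions 0.2459, 0.0164, 0.0328, 0.0164, 0.0656, 0.1311, 0.4918, giving H' = 1.3859.
Difference = |1.3303 − 1.3859| = 0.0556, i.e. 0.06 to 2 decimal places.

0.06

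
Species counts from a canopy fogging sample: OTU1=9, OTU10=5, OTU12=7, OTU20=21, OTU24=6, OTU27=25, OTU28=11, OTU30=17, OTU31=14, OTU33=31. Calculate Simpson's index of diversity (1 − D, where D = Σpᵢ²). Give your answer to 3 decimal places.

Total N = 9+5+7+21+6+25+11+17+14+31 = 146, so the proportions are 0.06164, 0.03425, 0.04795, 0.14384, 0.0411, 0.17123, 0.07534, 0.11644, 0.09589, 0.21233 (working shown to 5 dp, full precision carried).
D = 0.06164² + 0.03425² + 0.04795² + 0.14384² + 0.0411² + 0.17123² + 0.07534² + 0.11644² + 0.09589² + 0.21233² = 0.00380 + 0.00117 + 0.00230 + 0.02069 + 0.00169 + 0.02932 + 0.00568 + 0.01356 + 0.00919 + 0.04508 = 0.13248.
So 1 − D = 0.86752, i.e. 0.868 to 3 decimal places.

0.868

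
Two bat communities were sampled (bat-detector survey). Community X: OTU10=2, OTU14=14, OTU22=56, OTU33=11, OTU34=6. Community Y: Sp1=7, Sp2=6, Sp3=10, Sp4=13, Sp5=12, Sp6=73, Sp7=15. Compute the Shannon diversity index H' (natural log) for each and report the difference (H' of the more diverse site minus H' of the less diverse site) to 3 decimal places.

0.390

Community X: N=89, proportions 0.02247, 0.1573, 0.62921, 0.1236, 0.06742, giving H' = 1.10796 (working shown to 5 dp, full precision carried).
Community Y: N=136, proportions 0.05147, 0.04412, 0.07353, 0.09559, 0.08824, 0.53676, 0.11029, giving H' = 1.49806.
Difference = |1.10796 − 1.49806| = 0.39010, i.e. 0.390 to 3 decimal places.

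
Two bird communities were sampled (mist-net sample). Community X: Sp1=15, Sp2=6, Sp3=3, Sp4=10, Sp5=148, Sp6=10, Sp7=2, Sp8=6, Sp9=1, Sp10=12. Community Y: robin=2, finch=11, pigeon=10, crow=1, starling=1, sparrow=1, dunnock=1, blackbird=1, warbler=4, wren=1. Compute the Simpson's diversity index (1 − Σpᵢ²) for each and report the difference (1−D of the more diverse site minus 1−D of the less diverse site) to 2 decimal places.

Community X: N=213, proportions 0.0704, 0.0282, 0.0141, 0.0469, 0.6948, 0.0469, 0.0094, 0.0282, 0.0047, 0.0563, giving 1−D = 0.5028 (working shown to 4 dp, full precision carried).
Community Y: N=33, proportions 0.0606, 0.3333, 0.303, 0.0303, 0.0303, 0.0303, 0.0303, 0.0303, 0.1212, 0.0303, giving 1−D = 0.7732.
Difference = |0.5028 − 0.7732| = 0.2704, i.e. 0.27 to 2 decimal places.

0.27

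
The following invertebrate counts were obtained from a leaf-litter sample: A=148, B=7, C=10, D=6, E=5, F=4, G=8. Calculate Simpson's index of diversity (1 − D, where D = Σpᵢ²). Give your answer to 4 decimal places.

0.3721

Total N = 148+7+10+6+5+4+8 = 188, so the proportions are 0.787234, 0.037234, 0.053191, 0.031915, 0.026596, 0.021277, 0.042553 (working shown to 6 dp, full precision carried).
D = 0.787234² + 0.037234² + 0.053191² + 0.031915² + 0.026596² + 0.021277² + 0.042553² = 0.619737 + 0.001386 + 0.002829 + 0.001019 + 0.000707 + 0.000453 + 0.001811 = 0.627943.
So 1 − D = 0.372057, i.e. 0.3721 to 4 decimal places.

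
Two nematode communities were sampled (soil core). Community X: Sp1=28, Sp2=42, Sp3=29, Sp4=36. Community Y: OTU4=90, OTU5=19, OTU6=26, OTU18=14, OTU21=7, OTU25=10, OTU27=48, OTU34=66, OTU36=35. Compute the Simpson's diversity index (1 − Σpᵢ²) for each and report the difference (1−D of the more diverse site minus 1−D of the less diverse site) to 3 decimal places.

Community X: N=135, proportions 0.207407, 0.311111, 0.214815, 0.266667, giving 1−D = 0.742936 (working shown to 6 dp, full precision carried).
Community Y: N=315, proportions 0.285714, 0.060317, 0.08254, 0.044444, 0.022222, 0.031746, 0.152381, 0.209524, 0.111111, giving 1−D = 0.824974.
Difference = |0.742936 − 0.824974| = 0.082038, i.e. 0.082 to 3 decimal places.

0.082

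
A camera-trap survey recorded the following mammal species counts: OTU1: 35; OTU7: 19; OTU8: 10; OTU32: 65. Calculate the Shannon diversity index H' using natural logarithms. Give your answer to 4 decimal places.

Total N = 35+19+10+65 = 129, so the proportions are 0.271318, 0.147287, 0.077519, 0.503876 (working shown to 6 dp, full precision carried).
Each pᵢ ln pᵢ term: 0.271318×(-1.304464)=-0.353924, 0.147287×(-1.915373)=-0.282109, 0.077519×(-2.557227)=-0.198235, 0.503876×(-0.685425)=-0.345369.
Sum = -1.179638, so H' = 1.1796.

1.1796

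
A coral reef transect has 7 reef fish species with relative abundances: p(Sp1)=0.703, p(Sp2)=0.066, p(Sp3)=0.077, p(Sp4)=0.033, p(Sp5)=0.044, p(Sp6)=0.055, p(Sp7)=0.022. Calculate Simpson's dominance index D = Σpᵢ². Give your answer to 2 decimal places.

0.51

D = 0.703² + 0.066² + 0.077² + 0.033² + 0.044² + 0.055² + 0.022² = 0.4942 + 0.0044 + 0.0059 + 0.0011 + 0.0019 + 0.0030 + 0.0005 = 0.5110 (working shown to 4 dp, full precision carried).
To 2 decimal places, D = 0.51.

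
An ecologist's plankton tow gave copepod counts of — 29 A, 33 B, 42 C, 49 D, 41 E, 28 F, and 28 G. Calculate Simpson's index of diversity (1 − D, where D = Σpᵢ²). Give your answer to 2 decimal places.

Total N = 29+33+42+49+41+28+28 = 250, so the proportions are 0.116, 0.132, 0.168, 0.196, 0.164, 0.112, 0.112 (working shown to 4 dp, full precision carried).
D = 0.116² + 0.132² + 0.168² + 0.196² + 0.164² + 0.112² + 0.112² = 0.0135 + 0.0174 + 0.0282 + 0.0384 + 0.0269 + 0.0125 + 0.0125 = 0.1495.
So 1 − D = 0.8505, i.e. 0.85 to 2 decimal places.

0.85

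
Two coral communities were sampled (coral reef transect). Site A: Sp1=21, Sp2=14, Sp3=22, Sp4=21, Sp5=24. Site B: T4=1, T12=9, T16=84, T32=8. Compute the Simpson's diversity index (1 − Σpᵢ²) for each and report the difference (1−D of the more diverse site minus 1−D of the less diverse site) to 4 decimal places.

0.4867

Site A: N=102, proportions 0.205882, 0.137255, 0.215686, 0.205882, 0.235294, giving 1−D = 0.794502 (working shown to 6 dp, full precision carried).
Site B: N=102, proportions 0.009804, 0.088235, 0.823529, 0.078431, giving 1−D = 0.307766.
Difference = |0.794502 − 0.307766| = 0.486736, i.e. 0.4867 to 4 decimal places.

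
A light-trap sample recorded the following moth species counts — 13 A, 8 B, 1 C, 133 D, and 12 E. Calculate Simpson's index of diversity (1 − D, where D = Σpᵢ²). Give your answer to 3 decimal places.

0.352

Total N = 13+8+1+133+12 = 167, so the proportions are 0.07784, 0.0479, 0.00599, 0.79641, 0.07186 (working shown to 5 dp, full precision carried).
D = 0.07784² + 0.0479² + 0.00599² + 0.79641² + 0.07186² = 0.00606 + 0.00229 + 0.00004 + 0.63426 + 0.00516 = 0.64782.
So 1 − D = 0.35218, i.e. 0.352 to 3 decimal places.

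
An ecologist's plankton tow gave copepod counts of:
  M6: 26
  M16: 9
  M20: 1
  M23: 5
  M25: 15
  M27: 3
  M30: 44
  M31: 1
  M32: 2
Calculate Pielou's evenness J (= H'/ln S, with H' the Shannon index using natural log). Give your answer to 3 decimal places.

Total N = 26+9+1+5+15+3+44+1+2 = 106, so the proportions are 0.24528, 0.08491, 0.00943, 0.04717, 0.14151, 0.0283, 0.41509, 0.00943, 0.01887 (working shown to 5 dp, full precision carried).
H' = −Σ pᵢ ln pᵢ = −((-0.34471) + (-0.20940) + (-0.04399) + (-0.14406) + (-0.27671) + (-0.10089) + (-0.36497) + (-0.04399) + (-0.07491)) = 1.60363.
With S = 9 species, ln S = 2.19722, so J = 1.60363/2.19722 = 0.72984, i.e. 0.730 to 3 decimal places.

0.730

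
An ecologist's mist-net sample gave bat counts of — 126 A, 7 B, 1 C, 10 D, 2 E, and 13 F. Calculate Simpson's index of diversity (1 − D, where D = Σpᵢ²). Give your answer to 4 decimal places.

0.3592

Total N = 126+7+1+10+2+13 = 159, so the proportions are 0.792453, 0.044025, 0.006289, 0.062893, 0.012579, 0.081761 (working shown to 6 dp, full precision carried).
D = 0.792453² + 0.044025² + 0.006289² + 0.062893² + 0.012579² + 0.081761² = 0.627981 + 0.001938 + 0.000040 + 0.003956 + 0.000158 + 0.006685 = 0.640758.
So 1 − D = 0.359242, i.e. 0.3592 to 4 decimal places.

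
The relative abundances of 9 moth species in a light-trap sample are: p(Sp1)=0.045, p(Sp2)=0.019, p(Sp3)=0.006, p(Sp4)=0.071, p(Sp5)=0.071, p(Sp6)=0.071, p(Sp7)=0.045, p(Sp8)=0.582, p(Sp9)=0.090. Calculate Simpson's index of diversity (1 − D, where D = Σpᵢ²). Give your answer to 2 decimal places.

D = 0.045² + 0.019² + 0.006² + 0.071² + 0.071² + 0.071² + 0.045² + 0.582² + 0.09² = 0.0020 + 0.0004 + 0.0000 + 0.0050 + 0.0050 + 0.0050 + 0.0020 + 0.3387 + 0.0081 = 0.3664 (working shown to 4 dp, full precision carried).
So 1 − D = 0.6336, i.e. 0.63 to 2 decimal places.

0.63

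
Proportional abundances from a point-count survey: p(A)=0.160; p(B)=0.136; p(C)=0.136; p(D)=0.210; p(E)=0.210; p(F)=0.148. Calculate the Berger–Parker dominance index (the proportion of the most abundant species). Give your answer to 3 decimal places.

0.210

The largest proportion is 0.21, i.e. d = 0.210 to 3 decimal places.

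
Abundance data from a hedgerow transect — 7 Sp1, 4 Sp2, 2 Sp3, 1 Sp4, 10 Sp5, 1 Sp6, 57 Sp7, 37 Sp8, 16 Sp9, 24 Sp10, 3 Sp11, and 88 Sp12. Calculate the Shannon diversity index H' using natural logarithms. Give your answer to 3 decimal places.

1.819

Total N = 7+4+2+1+10+1+57+37+16+24+3+88 = 250, so the proportions are 0.028, 0.016, 0.008, 0.004, 0.04, 0.004, 0.228, 0.148, 0.064, 0.096, 0.012, 0.352 (working shown to 5 dp, full precision carried).
Each pᵢ ln pᵢ term: 0.028×(-3.57555)=-0.10012, 0.016×(-4.13517)=-0.06616, 0.008×(-4.82831)=-0.03863, 0.004×(-5.52146)=-0.02209, 0.04×(-3.21888)=-0.12876, 0.004×(-5.52146)=-0.02209, 0.228×(-1.47841)=-0.33708, 0.148×(-1.91054)=-0.28276, 0.064×(-2.74887)=-0.17593, 0.096×(-2.34341)=-0.22497, 0.012×(-4.42285)=-0.05307, 0.352×(-1.04412)=-0.36753.
Sum = -1.81917, so H' = 1.819.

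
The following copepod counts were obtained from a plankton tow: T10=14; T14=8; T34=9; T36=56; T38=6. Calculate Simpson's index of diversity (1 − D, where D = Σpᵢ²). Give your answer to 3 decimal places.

Total N = 14+8+9+56+6 = 93, so the proportions are 0.15054, 0.08602, 0.09677, 0.60215, 0.06452 (working shown to 5 dp, full precision carried).
D = 0.15054² + 0.08602² + 0.09677² + 0.60215² + 0.06452² = 0.02266 + 0.00740 + 0.00937 + 0.36259 + 0.00416 = 0.40617.
So 1 − D = 0.59383, i.e. 0.594 to 3 decimal places.

0.594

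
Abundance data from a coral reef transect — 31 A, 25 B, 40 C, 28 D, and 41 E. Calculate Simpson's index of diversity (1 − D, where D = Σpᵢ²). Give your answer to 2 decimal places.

Total N = 31+25+40+28+41 = 165, so the proportions are 0.1879, 0.1515, 0.2424, 0.1697, 0.2485 (working shown to 4 dp, full precision carried).
D = 0.1879² + 0.1515² + 0.2424² + 0.1697² + 0.2485² = 0.0353 + 0.0230 + 0.0588 + 0.0288 + 0.0617 = 0.2076.
So 1 − D = 0.7924, i.e. 0.79 to 2 decimal places.

0.79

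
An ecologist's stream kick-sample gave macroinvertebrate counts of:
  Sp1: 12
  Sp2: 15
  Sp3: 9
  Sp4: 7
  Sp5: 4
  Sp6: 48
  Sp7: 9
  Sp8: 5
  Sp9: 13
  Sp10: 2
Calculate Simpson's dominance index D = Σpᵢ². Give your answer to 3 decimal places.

0.201

Total N = 12+15+9+7+4+48+9+5+13+2 = 124, so the proportions are 0.09677, 0.12097, 0.07258, 0.05645, 0.03226, 0.3871, 0.07258, 0.04032, 0.10484, 0.01613 (working shown to 5 dp, full precision carried).
D = 0.09677² + 0.12097² + 0.07258² + 0.05645² + 0.03226² + 0.3871² + 0.07258² + 0.04032² + 0.10484² + 0.01613² = 0.00937 + 0.01463 + 0.00527 + 0.00319 + 0.00104 + 0.14984 + 0.00527 + 0.00163 + 0.01099 + 0.00026 = 0.20148.
To 3 decimal places, D = 0.201.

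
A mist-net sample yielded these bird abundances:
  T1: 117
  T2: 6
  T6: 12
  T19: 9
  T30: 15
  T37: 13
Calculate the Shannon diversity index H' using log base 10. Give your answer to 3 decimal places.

Total N = 117+6+12+9+15+13 = 172, so the proportions are 0.68023, 0.03488, 0.06977, 0.05233, 0.08721, 0.07558 (working shown to 5 dp, full precision carried).
Each pᵢ log₁₀ pᵢ term: 0.68023×(-0.16734)=-0.11383, 0.03488×(-1.45738)=-0.05084, 0.06977×(-1.15635)=-0.08068, 0.05233×(-1.28129)=-0.06704, 0.08721×(-1.05944)=-0.09239, 0.07558×(-1.12159)=-0.08477.
Sum = -0.48955, so H' = 0.490.

0.490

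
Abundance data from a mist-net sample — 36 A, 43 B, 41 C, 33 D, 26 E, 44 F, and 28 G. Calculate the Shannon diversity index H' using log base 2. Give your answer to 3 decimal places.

Total N = 36+43+41+33+26+44+28 = 251, so the proportions are 0.14343, 0.17131, 0.16335, 0.13147, 0.10359, 0.1753, 0.11155 (working shown to 5 dp, full precision carried).
Each pᵢ log₂ pᵢ term: 0.14343×(-2.80162)=-0.40183, 0.17131×(-2.54528)=-0.43604, 0.16335×(-2.61399)=-0.42699, 0.13147×(-2.92715)=-0.38484, 0.10359×(-3.27110)=-0.33884, 0.1753×(-2.51211)=-0.44037, 0.11155×(-3.16419)=-0.35298.
Sum = -2.78189, so H' = 2.782.

2.782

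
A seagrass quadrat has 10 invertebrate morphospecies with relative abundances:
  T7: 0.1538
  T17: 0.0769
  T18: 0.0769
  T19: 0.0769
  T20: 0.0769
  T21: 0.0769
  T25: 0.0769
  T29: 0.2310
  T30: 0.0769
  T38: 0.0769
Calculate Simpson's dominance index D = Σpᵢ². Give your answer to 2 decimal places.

0.12

D = 0.1538² + 0.0769² + 0.0769² + 0.0769² + 0.0769² + 0.0769² + 0.0769² + 0.231² + 0.0769² + 0.0769² = 0.0237 + 0.0059 + 0.0059 + 0.0059 + 0.0059 + 0.0059 + 0.0059 + 0.0534 + 0.0059 + 0.0059 = 0.1243 (working shown to 4 dp, full precision carried).
To 2 decimal places, D = 0.12.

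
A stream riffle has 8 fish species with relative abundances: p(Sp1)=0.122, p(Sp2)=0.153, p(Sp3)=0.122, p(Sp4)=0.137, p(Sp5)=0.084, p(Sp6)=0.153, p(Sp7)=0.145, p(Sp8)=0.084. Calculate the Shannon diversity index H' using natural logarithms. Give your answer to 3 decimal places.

2.056

Each pᵢ ln pᵢ term (working shown to 5 dp, full precision carried): 0.122×(-2.10373)=-0.25666, 0.153×(-1.87732)=-0.28723, 0.122×(-2.10373)=-0.25666, 0.137×(-1.98777)=-0.27233, 0.084×(-2.47694)=-0.20806, 0.153×(-1.87732)=-0.28723, 0.145×(-1.93102)=-0.28000, 0.084×(-2.47694)=-0.20806.
Sum = -2.05622, so H' = 2.056.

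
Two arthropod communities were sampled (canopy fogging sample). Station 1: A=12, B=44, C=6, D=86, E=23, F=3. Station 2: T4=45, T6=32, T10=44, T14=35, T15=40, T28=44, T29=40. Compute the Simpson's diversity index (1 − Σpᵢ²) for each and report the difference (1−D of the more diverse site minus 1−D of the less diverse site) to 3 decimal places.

0.187

Station 1: N=174, proportions 0.06897, 0.25287, 0.03448, 0.49425, 0.13218, 0.01724, giving 1−D = 0.66805 (working shown to 5 dp, full precision carried).
Station 2: N=280, proportions 0.16071, 0.11429, 0.15714, 0.125, 0.14286, 0.15714, 0.14286, giving 1−D = 0.85528.
Difference = |0.66805 − 0.85528| = 0.18723, i.e. 0.187 to 3 decimal places.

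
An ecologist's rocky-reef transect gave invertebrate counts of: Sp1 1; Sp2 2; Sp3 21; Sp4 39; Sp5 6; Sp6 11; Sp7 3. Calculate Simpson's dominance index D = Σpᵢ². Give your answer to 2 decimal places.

Total N = 1+2+21+39+6+11+3 = 83, so the proportions are 0.012, 0.0241, 0.253, 0.4699, 0.0723, 0.1325, 0.0361 (working shown to 4 dp, full precision carried).
D = 0.012² + 0.0241² + 0.253² + 0.4699² + 0.0723² + 0.1325² + 0.0361² = 0.0001 + 0.0006 + 0.0640 + 0.2208 + 0.0052 + 0.0176 + 0.0013 = 0.3096.
To 2 decimal places, D = 0.31.

0.31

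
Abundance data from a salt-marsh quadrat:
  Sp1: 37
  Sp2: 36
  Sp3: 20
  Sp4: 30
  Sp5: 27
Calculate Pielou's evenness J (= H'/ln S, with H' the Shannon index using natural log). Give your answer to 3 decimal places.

Total N = 37+36+20+30+27 = 150, so the proportions are 0.24667, 0.24, 0.13333, 0.2, 0.18 (working shown to 5 dp, full precision carried).
H' = −Σ pᵢ ln pᵢ = −((-0.34526) + (-0.34251) + (-0.26865) + (-0.32189) + (-0.30866)) = 1.58698.
With S = 5 species, ln S = 1.60944, so J = 1.58698/1.60944 = 0.98604, i.e. 0.986 to 3 decimal places.

0.986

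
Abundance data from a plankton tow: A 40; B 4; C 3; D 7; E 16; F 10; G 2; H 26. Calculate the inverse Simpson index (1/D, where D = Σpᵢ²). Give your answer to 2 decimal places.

Total N = 40+4+3+7+16+10+2+26 = 108, so the proportions are 0.37037, 0.037037, 0.027778, 0.064815, 0.148148, 0.092593, 0.018519, 0.240741 (working shown to 6 dp, full precision carried).
D = 0.37037² + 0.037037² + 0.027778² + 0.064815² + 0.148148² + 0.092593² + 0.018519² + 0.240741² = 0.137174 + 0.001372 + 0.000772 + 0.004201 + 0.021948 + 0.008573 + 0.000343 + 0.057956 = 0.232339.
So 1/D = 4.3041, i.e. 4.30 to 2 decimal places.

4.30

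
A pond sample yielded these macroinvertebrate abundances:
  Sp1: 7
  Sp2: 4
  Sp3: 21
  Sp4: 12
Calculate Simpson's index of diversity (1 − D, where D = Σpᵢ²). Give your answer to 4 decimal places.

0.6643

Total N = 7+4+21+12 = 44, so the proportions are 0.159091, 0.090909, 0.477273, 0.272727 (working shown to 6 dp, full precision carried).
D = 0.159091² + 0.090909² + 0.477273² + 0.272727² = 0.025310 + 0.008264 + 0.227789 + 0.074380 = 0.335744.
So 1 − D = 0.664256, i.e. 0.6643 to 4 decimal places.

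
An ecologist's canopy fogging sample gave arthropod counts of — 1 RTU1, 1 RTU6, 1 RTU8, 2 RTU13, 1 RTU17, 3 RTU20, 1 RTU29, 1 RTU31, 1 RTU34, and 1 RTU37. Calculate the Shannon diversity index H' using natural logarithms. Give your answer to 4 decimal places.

Total N = 1+1+1+2+1+3+1+1+1+1 = 13, so the proportions are 0.076923, 0.076923, 0.076923, 0.153846, 0.076923, 0.230769, 0.076923, 0.076923, 0.076923, 0.076923 (working shown to 6 dp, full precision carried).
Each pᵢ ln pᵢ term: 0.076923×(-2.564949)=-0.197304, 0.076923×(-2.564949)=-0.197304, 0.076923×(-2.564949)=-0.197304, 0.153846×(-1.871802)=-0.287970, 0.076923×(-2.564949)=-0.197304, 0.230769×(-1.466337)=-0.338385, 0.076923×(-2.564949)=-0.197304, 0.076923×(-2.564949)=-0.197304, 0.076923×(-2.564949)=-0.197304, 0.076923×(-2.564949)=-0.197304.
Sum = -2.204785, so H' = 2.2048.

2.2048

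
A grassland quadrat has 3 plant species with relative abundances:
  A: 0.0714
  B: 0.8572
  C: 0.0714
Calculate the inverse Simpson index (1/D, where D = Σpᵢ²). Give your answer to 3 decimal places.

1.342

D = 0.0714² + 0.8572² + 0.0714² = 0.005098 + 0.734792 + 0.005098 = 0.744988 (working shown to 6 dp, full precision carried).
So 1/D = 1.34230, i.e. 1.342 to 3 decimal places.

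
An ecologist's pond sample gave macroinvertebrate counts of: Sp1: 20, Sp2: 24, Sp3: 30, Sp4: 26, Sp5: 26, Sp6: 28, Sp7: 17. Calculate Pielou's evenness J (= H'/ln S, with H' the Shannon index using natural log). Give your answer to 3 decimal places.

0.992

Total N = 20+24+30+26+26+28+17 = 171, so the proportions are 0.11696, 0.14035, 0.17544, 0.15205, 0.15205, 0.16374, 0.09942 (working shown to 5 dp, full precision carried).
H' = −Σ pᵢ ln pᵢ = −((-0.25099) + (-0.27559) + (-0.30534) + (-0.28639) + (-0.28639) + (-0.29629) + (-0.22950)) = 1.93049.
With S = 7 species, ln S = 1.94591, so J = 1.93049/1.94591 = 0.99207, i.e. 0.992 to 3 decimal places.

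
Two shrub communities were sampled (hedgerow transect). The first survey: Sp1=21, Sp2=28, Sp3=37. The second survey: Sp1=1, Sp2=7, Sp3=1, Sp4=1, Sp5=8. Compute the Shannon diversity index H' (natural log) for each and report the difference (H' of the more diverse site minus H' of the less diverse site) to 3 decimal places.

0.137

The first survey: N=86, proportions 0.24419, 0.32558, 0.43023, giving H' = 1.07248 (working shown to 5 dp, full precision carried).
The second survey: N=18, proportions 0.05556, 0.38889, 0.05556, 0.05556, 0.44444, giving H' = 1.20943.
Difference = |1.07248 − 1.20943| = 0.13695, i.e. 0.137 to 3 decimal places.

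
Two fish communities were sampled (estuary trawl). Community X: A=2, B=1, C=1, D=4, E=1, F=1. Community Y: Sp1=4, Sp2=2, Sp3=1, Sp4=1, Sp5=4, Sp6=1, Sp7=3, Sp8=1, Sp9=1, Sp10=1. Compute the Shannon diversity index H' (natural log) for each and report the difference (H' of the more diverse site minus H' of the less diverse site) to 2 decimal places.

Community X: N=10, proportions 0.2, 0.1, 0.1, 0.4, 0.1, 0.1, giving H' = 1.6094 (working shown to 4 dp, full precision carried).
Community Y: N=19, proportions 0.2105, 0.1053, 0.0526, 0.0526, 0.2105, 0.0526, 0.1579, 0.0526, 0.0526, 0.0526, giving H' = 2.1143.
Difference = |1.6094 − 2.1143| = 0.5049, i.e. 0.50 to 2 decimal places.

0.50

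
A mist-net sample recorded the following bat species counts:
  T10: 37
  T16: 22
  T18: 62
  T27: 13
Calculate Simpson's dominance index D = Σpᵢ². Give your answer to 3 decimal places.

0.327

Total N = 37+22+62+13 = 134, so the proportions are 0.27612, 0.16418, 0.46269, 0.09701 (working shown to 5 dp, full precision carried).
D = 0.27612² + 0.16418² + 0.46269² + 0.09701² = 0.07624 + 0.02695 + 0.21408 + 0.00941 = 0.32669.
To 3 decimal places, D = 0.327.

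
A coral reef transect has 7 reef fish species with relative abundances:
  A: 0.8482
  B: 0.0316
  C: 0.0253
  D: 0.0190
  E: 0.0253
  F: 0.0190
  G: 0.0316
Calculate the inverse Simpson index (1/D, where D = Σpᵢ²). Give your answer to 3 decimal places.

D = 0.8482² + 0.0316² + 0.0253² + 0.019² + 0.0253² + 0.019² + 0.0316² = 0.719443 + 0.000999 + 0.000640 + 0.000361 + 0.000640 + 0.000361 + 0.000999 = 0.723443 (working shown to 6 dp, full precision carried).
So 1/D = 1.38228, i.e. 1.382 to 3 decimal places.

1.382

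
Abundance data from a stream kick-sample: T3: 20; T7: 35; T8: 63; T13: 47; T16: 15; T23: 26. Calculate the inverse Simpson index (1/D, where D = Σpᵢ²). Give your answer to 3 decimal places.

Total N = 20+35+63+47+15+26 = 206, so the proportions are 0.0970874, 0.1699029, 0.3058252, 0.2281553, 0.0728155, 0.1262136 (working shown to 7 dp, full precision carried).
D = 0.0970874² + 0.1699029² + 0.3058252² + 0.2281553² + 0.0728155² + 0.1262136² = 0.0094260 + 0.0288670 + 0.0935291 + 0.0520549 + 0.0053021 + 0.0159299 = 0.2051089.
So 1/D = 4.87546, i.e. 4.875 to 3 decimal places.

4.875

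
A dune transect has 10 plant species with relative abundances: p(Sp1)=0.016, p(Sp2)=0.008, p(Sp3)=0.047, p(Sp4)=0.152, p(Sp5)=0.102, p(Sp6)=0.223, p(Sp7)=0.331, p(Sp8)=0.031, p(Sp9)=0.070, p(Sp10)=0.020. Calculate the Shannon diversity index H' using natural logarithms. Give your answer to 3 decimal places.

1.840

Each pᵢ ln pᵢ term (working shown to 5 dp, full precision carried): 0.016×(-4.13517)=-0.06616, 0.008×(-4.82831)=-0.03863, 0.047×(-3.05761)=-0.14371, 0.152×(-1.88387)=-0.28635, 0.102×(-2.28278)=-0.23284, 0.223×(-1.50058)=-0.33463, 0.331×(-1.10564)=-0.36597, 0.031×(-3.47377)=-0.10769, 0.07×(-2.65926)=-0.18615, 0.02×(-3.91202)=-0.07824.
Sum = -1.84036, so H' = 1.840.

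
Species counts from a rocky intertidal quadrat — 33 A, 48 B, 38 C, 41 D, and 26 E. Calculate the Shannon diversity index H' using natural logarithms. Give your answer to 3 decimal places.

Total N = 33+48+38+41+26 = 186, so the proportions are 0.17742, 0.25806, 0.2043, 0.22043, 0.13978 (working shown to 5 dp, full precision carried).
Each pᵢ ln pᵢ term: 0.17742×(-1.72924)=-0.30680, 0.25806×(-1.35455)=-0.34956, 0.2043×(-1.58816)=-0.32446, 0.22043×(-1.51217)=-0.33333, 0.13978×(-1.96765)=-0.27505.
Sum = -1.58920, so H' = 1.589.

1.589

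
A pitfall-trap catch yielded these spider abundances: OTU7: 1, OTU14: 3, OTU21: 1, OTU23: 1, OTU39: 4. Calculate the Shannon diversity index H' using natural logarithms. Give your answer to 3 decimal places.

Total N = 1+3+1+1+4 = 10, so the proportions are 0.1, 0.3, 0.1, 0.1, 0.4 (working shown to 5 dp, full precision carried).
Each pᵢ ln pᵢ term: 0.1×(-2.30259)=-0.23026, 0.3×(-1.20397)=-0.36119, 0.1×(-2.30259)=-0.23026, 0.1×(-2.30259)=-0.23026, 0.4×(-0.91629)=-0.36652.
Sum = -1.41848, so H' = 1.418.

1.418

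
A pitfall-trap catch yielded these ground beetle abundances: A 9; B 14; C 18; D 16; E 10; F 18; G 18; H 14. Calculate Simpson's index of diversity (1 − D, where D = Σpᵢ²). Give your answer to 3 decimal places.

0.868

Total N = 9+14+18+16+10+18+18+14 = 117, so the proportions are 0.07692, 0.11966, 0.15385, 0.13675, 0.08547, 0.15385, 0.15385, 0.11966 (working shown to 5 dp, full precision carried).
D = 0.07692² + 0.11966² + 0.15385² + 0.13675² + 0.08547² + 0.15385² + 0.15385² + 0.11966² = 0.00592 + 0.01432 + 0.02367 + 0.01870 + 0.00731 + 0.02367 + 0.02367 + 0.01432 = 0.13157.
So 1 − D = 0.86843, i.e. 0.868 to 3 decimal places.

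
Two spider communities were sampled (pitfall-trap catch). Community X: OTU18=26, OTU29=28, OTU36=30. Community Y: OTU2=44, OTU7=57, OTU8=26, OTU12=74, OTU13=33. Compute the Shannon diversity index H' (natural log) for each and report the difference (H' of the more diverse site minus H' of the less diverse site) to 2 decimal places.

0.45

Community X: N=84, proportions 0.3095, 0.3333, 0.3571, giving H' = 1.0969 (working shown to 4 dp, full precision carried).
Community Y: N=234, proportions 0.188, 0.2436, 0.1111, 0.3162, 0.141, giving H' = 1.5427.
Difference = |1.0969 − 1.5427| = 0.4458, i.e. 0.45 to 2 decimal places.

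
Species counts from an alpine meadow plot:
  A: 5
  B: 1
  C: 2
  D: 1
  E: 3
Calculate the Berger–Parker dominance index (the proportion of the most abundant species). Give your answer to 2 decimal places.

Total N = 5+1+2+1+3 = 12, so the proportions are 0.4167, 0.0833, 0.1667, 0.0833, 0.25 (working shown to 4 dp, full precision carried).
The largest proportion is 0.4167, i.e. d = 0.42 to 2 decimal places.

0.42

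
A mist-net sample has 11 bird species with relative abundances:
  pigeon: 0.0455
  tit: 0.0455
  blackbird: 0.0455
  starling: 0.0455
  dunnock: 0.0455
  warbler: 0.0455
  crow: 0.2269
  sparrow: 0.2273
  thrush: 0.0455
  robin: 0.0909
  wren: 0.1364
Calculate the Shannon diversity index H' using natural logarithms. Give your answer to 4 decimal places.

Each pᵢ ln pᵢ term (working shown to 6 dp, full precision carried): 0.0455×(-3.090043)=-0.140597, 0.0455×(-3.090043)=-0.140597, 0.0455×(-3.090043)=-0.140597, 0.0455×(-3.090043)=-0.140597, 0.0455×(-3.090043)=-0.140597, 0.0455×(-3.090043)=-0.140597, 0.2269×(-1.483246)=-0.336548, 0.2273×(-1.481485)=-0.336741, 0.0455×(-3.090043)=-0.140597, 0.0909×(-2.397995)=-0.217978, 0.1364×(-1.992164)=-0.271731.
Sum = -2.147177, so H' = 2.1472.

2.1472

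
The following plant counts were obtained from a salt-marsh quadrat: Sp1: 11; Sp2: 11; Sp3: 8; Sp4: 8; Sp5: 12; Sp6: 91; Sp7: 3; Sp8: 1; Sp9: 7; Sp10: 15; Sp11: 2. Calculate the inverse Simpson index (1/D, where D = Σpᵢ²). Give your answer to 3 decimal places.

3.144

Total N = 11+11+8+8+12+91+3+1+7+15+2 = 169, so the proportions are 0.065089, 0.065089, 0.047337, 0.047337, 0.071006, 0.538462, 0.017751, 0.005917, 0.04142, 0.088757, 0.011834 (working shown to 6 dp, full precision carried).
D = 0.065089² + 0.065089² + 0.047337² + 0.047337² + 0.071006² + 0.538462² + 0.017751² + 0.005917² + 0.04142² + 0.088757² + 0.011834² = 0.004237 + 0.004237 + 0.002241 + 0.002241 + 0.005042 + 0.289941 + 0.000315 + 0.000035 + 0.001716 + 0.007878 + 0.000140 = 0.318021.
So 1/D = 3.14445, i.e. 3.144 to 3 decimal places.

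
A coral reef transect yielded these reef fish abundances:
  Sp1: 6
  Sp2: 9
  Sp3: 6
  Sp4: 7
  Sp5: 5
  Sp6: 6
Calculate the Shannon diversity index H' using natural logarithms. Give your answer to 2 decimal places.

1.77

Total N = 6+9+6+7+5+6 = 39, so the proportions are 0.1538, 0.2308, 0.1538, 0.1795, 0.1282, 0.1538 (working shown to 4 dp, full precision carried).
Each pᵢ ln pᵢ term: 0.1538×(-1.8718)=-0.2880, 0.2308×(-1.4663)=-0.3384, 0.1538×(-1.8718)=-0.2880, 0.1795×(-1.7177)=-0.3083, 0.1282×(-2.0541)=-0.2633, 0.1538×(-1.8718)=-0.2880.
Sum = -1.7739, so H' = 1.77.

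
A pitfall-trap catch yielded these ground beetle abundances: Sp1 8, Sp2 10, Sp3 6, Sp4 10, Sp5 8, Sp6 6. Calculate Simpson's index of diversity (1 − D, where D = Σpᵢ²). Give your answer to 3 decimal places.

0.826

Total N = 8+10+6+10+8+6 = 48, so the proportions are 0.16667, 0.20833, 0.125, 0.20833, 0.16667, 0.125 (working shown to 5 dp, full precision carried).
D = 0.16667² + 0.20833² + 0.125² + 0.20833² + 0.16667² + 0.125² = 0.02778 + 0.04340 + 0.01562 + 0.04340 + 0.02778 + 0.01562 = 0.17361.
So 1 − D = 0.82639, i.e. 0.826 to 3 decimal places.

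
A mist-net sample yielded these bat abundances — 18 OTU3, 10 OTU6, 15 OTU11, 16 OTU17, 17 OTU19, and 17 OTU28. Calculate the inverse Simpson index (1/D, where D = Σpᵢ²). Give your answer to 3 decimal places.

Total N = 18+10+15+16+17+17 = 93, so the proportions are 0.1935484, 0.1075269, 0.1612903, 0.172043, 0.1827957, 0.1827957 (working shown to 7 dp, full precision carried).
D = 0.1935484² + 0.1075269² + 0.1612903² + 0.172043² + 0.1827957² + 0.1827957² = 0.0374610 + 0.0115620 + 0.0260146 + 0.0295988 + 0.0334143 + 0.0334143 = 0.1714649.
So 1/D = 5.83210, i.e. 5.832 to 3 decimal places.

5.832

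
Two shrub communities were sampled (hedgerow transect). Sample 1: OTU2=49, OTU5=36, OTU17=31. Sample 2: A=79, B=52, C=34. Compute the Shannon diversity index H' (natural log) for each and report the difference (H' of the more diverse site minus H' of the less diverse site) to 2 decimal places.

Sample 1: N=116, proportions 0.4224, 0.3103, 0.2672, giving H' = 1.0798 (working shown to 4 dp, full precision carried).
Sample 2: N=165, proportions 0.4788, 0.3152, 0.2061, giving H' = 1.0420.
Difference = |1.0798 − 1.0420| = 0.0378, i.e. 0.04 to 2 decimal places.

0.04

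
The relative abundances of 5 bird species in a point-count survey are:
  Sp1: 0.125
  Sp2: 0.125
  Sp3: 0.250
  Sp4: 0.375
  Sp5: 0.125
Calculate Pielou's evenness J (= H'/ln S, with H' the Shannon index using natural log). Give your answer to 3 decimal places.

H' = −Σ pᵢ ln pᵢ = −((-0.25993) + (-0.25993) + (-0.34657) + (-0.36781) + (-0.25993)) = 1.49418 (working shown to 5 dp, full precision carried).
With S = 5 species, ln S = 1.60944, so J = 1.49418/1.60944 = 0.92838, i.e. 0.928 to 3 decimal places.

0.928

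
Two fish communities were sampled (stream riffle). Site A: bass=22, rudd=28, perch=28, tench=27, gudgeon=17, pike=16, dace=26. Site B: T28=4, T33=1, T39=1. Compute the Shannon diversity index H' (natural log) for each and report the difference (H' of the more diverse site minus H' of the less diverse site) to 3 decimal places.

Site A: N=164, proportions 0.13415, 0.17073, 0.17073, 0.16463, 0.10366, 0.09756, 0.15854, giving H' = 1.92407 (working shown to 5 dp, full precision carried).
Site B: N=6, proportions 0.66667, 0.16667, 0.16667, giving H' = 0.86756.
Difference = |1.92407 − 0.86756| = 1.05651, i.e. 1.057 to 3 decimal places.

1.057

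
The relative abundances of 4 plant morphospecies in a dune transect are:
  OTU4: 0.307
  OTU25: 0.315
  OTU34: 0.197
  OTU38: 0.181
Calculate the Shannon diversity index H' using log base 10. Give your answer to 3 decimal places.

0.589

Each pᵢ log₁₀ pᵢ term (working shown to 5 dp, full precision carried): 0.307×(-0.51286)=-0.15745, 0.315×(-0.50169)=-0.15803, 0.197×(-0.70553)=-0.13899, 0.181×(-0.74232)=-0.13436.
Sum = -0.58883, so H' = 0.589.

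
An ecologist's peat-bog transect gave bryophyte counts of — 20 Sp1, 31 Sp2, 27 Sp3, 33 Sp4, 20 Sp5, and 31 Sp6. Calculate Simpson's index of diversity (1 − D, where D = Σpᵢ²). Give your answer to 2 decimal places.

Total N = 20+31+27+33+20+31 = 162, so the proportions are 0.1235, 0.1914, 0.1667, 0.2037, 0.1235, 0.1914 (working shown to 4 dp, full precision carried).
D = 0.1235² + 0.1914² + 0.1667² + 0.2037² + 0.1235² + 0.1914² = 0.0152 + 0.0366 + 0.0278 + 0.0415 + 0.0152 + 0.0366 = 0.1730.
So 1 − D = 0.8270, i.e. 0.83 to 2 decimal places.

0.83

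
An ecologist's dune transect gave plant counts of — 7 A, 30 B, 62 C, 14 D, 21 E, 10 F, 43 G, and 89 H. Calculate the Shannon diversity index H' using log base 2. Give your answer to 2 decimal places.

2.59

Total N = 7+30+62+14+21+10+43+89 = 276, so the proportions are 0.0254, 0.1087, 0.2246, 0.0507, 0.0761, 0.0362, 0.1558, 0.3225 (working shown to 4 dp, full precision carried).
Each pᵢ log₂ pᵢ term: 0.0254×(-5.3012)=-0.1344, 0.1087×(-3.2016)=-0.3480, 0.2246×(-2.1543)=-0.4839, 0.0507×(-4.3012)=-0.2182, 0.0761×(-3.7162)=-0.2828, 0.0362×(-4.7866)=-0.1734, 0.1558×(-2.6823)=-0.4179, 0.3225×(-1.6328)=-0.5265.
Sum = -2.5852, so H' = 2.59.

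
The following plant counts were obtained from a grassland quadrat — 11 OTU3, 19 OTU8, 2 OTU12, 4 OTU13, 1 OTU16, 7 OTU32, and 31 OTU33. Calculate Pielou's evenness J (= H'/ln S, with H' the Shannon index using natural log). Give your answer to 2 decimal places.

Total N = 11+19+2+4+1+7+31 = 75, so the proportions are 0.1467, 0.2533, 0.0267, 0.0533, 0.0133, 0.0933, 0.4133 (working shown to 4 dp, full precision carried).
H' = −Σ pᵢ ln pᵢ = −((-0.2815) + (-0.3478) + (-0.0966) + (-0.1563) + (-0.0576) + (-0.2213) + (-0.3652)) = 1.5265.
With S = 7 species, ln S = 1.9459, so J = 1.5265/1.9459 = 0.7844, i.e. 0.78 to 2 decimal places.

0.78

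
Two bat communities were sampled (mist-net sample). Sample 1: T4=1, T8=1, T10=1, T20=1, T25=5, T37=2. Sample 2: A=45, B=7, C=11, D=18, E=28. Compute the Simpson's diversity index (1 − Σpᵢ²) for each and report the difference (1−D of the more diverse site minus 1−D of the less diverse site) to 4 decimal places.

0.0053

Sample 1: N=11, proportions 0.090909, 0.090909, 0.090909, 0.090909, 0.454545, 0.181818, giving 1−D = 0.727273 (working shown to 6 dp, full precision carried).
Sample 2: N=109, proportions 0.412844, 0.06422, 0.100917, 0.165138, 0.256881, giving 1−D = 0.721993.
Difference = |0.727273 − 0.721993| = 0.005280, i.e. 0.0053 to 4 decimal places.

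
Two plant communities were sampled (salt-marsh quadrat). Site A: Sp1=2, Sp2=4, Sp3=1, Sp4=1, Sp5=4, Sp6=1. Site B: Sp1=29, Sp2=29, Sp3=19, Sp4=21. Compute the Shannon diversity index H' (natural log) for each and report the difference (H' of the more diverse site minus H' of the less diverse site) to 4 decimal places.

Site A: N=13, proportions 0.153846, 0.307692, 0.076923, 0.076923, 0.307692, 0.076923, giving H' = 1.605207 (working shown to 6 dp, full precision carried).
Site B: N=98, proportions 0.295918, 0.295918, 0.193878, 0.214286, giving H' = 1.368820.
Difference = |1.605207 − 1.368820| = 0.236387, i.e. 0.2364 to 4 decimal places.

0.2364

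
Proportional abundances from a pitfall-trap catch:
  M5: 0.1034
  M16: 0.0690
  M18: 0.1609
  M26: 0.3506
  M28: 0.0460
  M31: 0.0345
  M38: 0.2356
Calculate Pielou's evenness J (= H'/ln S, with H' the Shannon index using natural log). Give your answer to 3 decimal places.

H' = −Σ pᵢ ln pᵢ = −((-0.23463) + (-0.18448) + (-0.29396) + (-0.36747) + (-0.14164) + (-0.11615) + (-0.34059)) = 1.67892 (working shown to 5 dp, full precision carried).
With S = 7 species, ln S = 1.94591, so J = 1.67892/1.94591 = 0.86279, i.e. 0.863 to 3 decimal places.

0.863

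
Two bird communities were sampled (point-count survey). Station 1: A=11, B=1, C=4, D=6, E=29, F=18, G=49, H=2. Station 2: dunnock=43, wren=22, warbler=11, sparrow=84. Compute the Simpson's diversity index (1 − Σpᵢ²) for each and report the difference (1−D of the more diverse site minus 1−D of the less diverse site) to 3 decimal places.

Station 1: N=120, proportions 0.09167, 0.00833, 0.03333, 0.05, 0.24167, 0.15, 0.40833, 0.01667, giving 1−D = 0.74000 (working shown to 5 dp, full precision carried).
Station 2: N=160, proportions 0.26875, 0.1375, 0.06875, 0.525, giving 1−D = 0.62852.
Difference = |0.74000 − 0.62852| = 0.11148, i.e. 0.111 to 3 decimal places.

0.111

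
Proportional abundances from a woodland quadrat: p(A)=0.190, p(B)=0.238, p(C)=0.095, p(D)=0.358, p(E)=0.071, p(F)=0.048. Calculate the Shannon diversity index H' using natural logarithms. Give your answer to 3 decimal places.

Each pᵢ ln pᵢ term (working shown to 5 dp, full precision carried): 0.19×(-1.66073)=-0.31554, 0.238×(-1.43548)=-0.34165, 0.095×(-2.35388)=-0.22362, 0.358×(-1.02722)=-0.36775, 0.071×(-2.64508)=-0.18780, 0.048×(-3.03655)=-0.14575.
Sum = -1.58210, so H' = 1.582.

1.582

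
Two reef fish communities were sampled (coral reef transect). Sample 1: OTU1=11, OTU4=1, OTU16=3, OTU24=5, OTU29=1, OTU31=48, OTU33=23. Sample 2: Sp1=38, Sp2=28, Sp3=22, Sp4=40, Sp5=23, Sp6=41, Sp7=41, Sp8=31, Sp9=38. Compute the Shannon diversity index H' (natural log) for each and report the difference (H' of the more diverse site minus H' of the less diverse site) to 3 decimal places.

0.865

Sample 1: N=92, proportions 0.11957, 0.01087, 0.03261, 0.05435, 0.01087, 0.52174, 0.25, giving H' = 1.30816 (working shown to 5 dp, full precision carried).
Sample 2: N=302, proportions 0.12583, 0.09272, 0.07285, 0.13245, 0.07616, 0.13576, 0.13576, 0.10265, 0.12583, giving H' = 2.17268.
Difference = |1.30816 − 2.17268| = 0.86452, i.e. 0.865 to 3 decimal places.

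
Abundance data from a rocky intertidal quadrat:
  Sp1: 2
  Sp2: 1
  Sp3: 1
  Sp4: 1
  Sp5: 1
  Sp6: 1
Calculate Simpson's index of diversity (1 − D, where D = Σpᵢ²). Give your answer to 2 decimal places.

Total N = 2+1+1+1+1+1 = 7, so the proportions are 0.2857, 0.1429, 0.1429, 0.1429, 0.1429, 0.1429 (working shown to 4 dp, full precision carried).
D = 0.2857² + 0.1429² + 0.1429² + 0.1429² + 0.1429² + 0.1429² = 0.0816 + 0.0204 + 0.0204 + 0.0204 + 0.0204 + 0.0204 = 0.1837.
So 1 − D = 0.8163, i.e. 0.82 to 2 decimal places.

0.82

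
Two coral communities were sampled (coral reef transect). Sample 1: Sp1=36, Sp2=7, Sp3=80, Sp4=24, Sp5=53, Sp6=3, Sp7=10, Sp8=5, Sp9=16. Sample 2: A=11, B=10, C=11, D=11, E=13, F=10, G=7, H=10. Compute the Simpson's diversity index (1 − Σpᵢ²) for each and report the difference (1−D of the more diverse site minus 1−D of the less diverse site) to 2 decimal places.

Sample 1: N=234, proportions 0.1538, 0.0299, 0.3419, 0.1026, 0.2265, 0.0128, 0.0427, 0.0214, 0.0684, giving 1−D = 0.7896 (working shown to 4 dp, full precision carried).
Sample 2: N=83, proportions 0.1325, 0.1205, 0.1325, 0.1325, 0.1566, 0.1205, 0.0843, 0.1205, giving 1−D = 0.8721.
Difference = |0.7896 − 0.8721| = 0.0825, i.e. 0.08 to 2 decimal places.

0.08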